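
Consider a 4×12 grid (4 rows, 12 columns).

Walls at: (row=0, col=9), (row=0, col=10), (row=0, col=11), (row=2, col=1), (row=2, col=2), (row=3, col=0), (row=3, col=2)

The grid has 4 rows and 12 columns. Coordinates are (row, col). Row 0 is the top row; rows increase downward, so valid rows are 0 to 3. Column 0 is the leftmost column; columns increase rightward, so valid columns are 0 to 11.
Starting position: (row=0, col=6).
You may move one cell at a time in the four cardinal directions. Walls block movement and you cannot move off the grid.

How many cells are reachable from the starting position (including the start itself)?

Answer: Reachable cells: 40

Derivation:
BFS flood-fill from (row=0, col=6):
  Distance 0: (row=0, col=6)
  Distance 1: (row=0, col=5), (row=0, col=7), (row=1, col=6)
  Distance 2: (row=0, col=4), (row=0, col=8), (row=1, col=5), (row=1, col=7), (row=2, col=6)
  Distance 3: (row=0, col=3), (row=1, col=4), (row=1, col=8), (row=2, col=5), (row=2, col=7), (row=3, col=6)
  Distance 4: (row=0, col=2), (row=1, col=3), (row=1, col=9), (row=2, col=4), (row=2, col=8), (row=3, col=5), (row=3, col=7)
  Distance 5: (row=0, col=1), (row=1, col=2), (row=1, col=10), (row=2, col=3), (row=2, col=9), (row=3, col=4), (row=3, col=8)
  Distance 6: (row=0, col=0), (row=1, col=1), (row=1, col=11), (row=2, col=10), (row=3, col=3), (row=3, col=9)
  Distance 7: (row=1, col=0), (row=2, col=11), (row=3, col=10)
  Distance 8: (row=2, col=0), (row=3, col=11)
Total reachable: 40 (grid has 41 open cells total)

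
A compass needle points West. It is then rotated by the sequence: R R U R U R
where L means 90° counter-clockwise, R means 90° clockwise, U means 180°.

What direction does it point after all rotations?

Start: West
  R (right (90° clockwise)) -> North
  R (right (90° clockwise)) -> East
  U (U-turn (180°)) -> West
  R (right (90° clockwise)) -> North
  U (U-turn (180°)) -> South
  R (right (90° clockwise)) -> West
Final: West

Answer: Final heading: West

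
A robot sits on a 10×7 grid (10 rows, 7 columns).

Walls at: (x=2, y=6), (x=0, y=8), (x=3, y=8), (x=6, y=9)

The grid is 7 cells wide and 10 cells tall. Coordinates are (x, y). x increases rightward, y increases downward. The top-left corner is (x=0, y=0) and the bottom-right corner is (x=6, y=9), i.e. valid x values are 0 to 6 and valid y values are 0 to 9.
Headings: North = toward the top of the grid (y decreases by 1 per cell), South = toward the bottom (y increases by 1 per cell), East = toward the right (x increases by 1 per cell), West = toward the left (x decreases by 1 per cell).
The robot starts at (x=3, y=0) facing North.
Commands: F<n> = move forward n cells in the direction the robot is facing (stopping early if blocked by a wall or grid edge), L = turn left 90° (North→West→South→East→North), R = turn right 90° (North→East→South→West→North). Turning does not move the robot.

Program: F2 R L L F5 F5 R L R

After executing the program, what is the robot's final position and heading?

Answer: Final position: (x=0, y=0), facing North

Derivation:
Start: (x=3, y=0), facing North
  F2: move forward 0/2 (blocked), now at (x=3, y=0)
  R: turn right, now facing East
  L: turn left, now facing North
  L: turn left, now facing West
  F5: move forward 3/5 (blocked), now at (x=0, y=0)
  F5: move forward 0/5 (blocked), now at (x=0, y=0)
  R: turn right, now facing North
  L: turn left, now facing West
  R: turn right, now facing North
Final: (x=0, y=0), facing North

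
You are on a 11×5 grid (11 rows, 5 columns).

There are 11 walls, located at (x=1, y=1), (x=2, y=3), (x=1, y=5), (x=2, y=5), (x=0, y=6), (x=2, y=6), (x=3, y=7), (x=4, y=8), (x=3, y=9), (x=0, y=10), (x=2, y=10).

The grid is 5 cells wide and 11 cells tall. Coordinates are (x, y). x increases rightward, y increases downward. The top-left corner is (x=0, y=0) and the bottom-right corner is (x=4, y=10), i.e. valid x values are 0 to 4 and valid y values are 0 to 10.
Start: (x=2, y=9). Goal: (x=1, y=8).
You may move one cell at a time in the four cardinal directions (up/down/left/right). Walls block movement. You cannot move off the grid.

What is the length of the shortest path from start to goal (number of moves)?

BFS from (x=2, y=9) until reaching (x=1, y=8):
  Distance 0: (x=2, y=9)
  Distance 1: (x=2, y=8), (x=1, y=9)
  Distance 2: (x=2, y=7), (x=1, y=8), (x=3, y=8), (x=0, y=9), (x=1, y=10)  <- goal reached here
One shortest path (2 moves): (x=2, y=9) -> (x=1, y=9) -> (x=1, y=8)

Answer: Shortest path length: 2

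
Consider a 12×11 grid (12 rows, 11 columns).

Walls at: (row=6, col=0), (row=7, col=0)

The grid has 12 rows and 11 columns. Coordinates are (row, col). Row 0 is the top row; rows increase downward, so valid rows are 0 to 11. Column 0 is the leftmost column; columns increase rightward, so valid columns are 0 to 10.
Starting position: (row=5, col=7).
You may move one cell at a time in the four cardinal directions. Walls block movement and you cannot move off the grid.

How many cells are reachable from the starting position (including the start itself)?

BFS flood-fill from (row=5, col=7):
  Distance 0: (row=5, col=7)
  Distance 1: (row=4, col=7), (row=5, col=6), (row=5, col=8), (row=6, col=7)
  Distance 2: (row=3, col=7), (row=4, col=6), (row=4, col=8), (row=5, col=5), (row=5, col=9), (row=6, col=6), (row=6, col=8), (row=7, col=7)
  Distance 3: (row=2, col=7), (row=3, col=6), (row=3, col=8), (row=4, col=5), (row=4, col=9), (row=5, col=4), (row=5, col=10), (row=6, col=5), (row=6, col=9), (row=7, col=6), (row=7, col=8), (row=8, col=7)
  Distance 4: (row=1, col=7), (row=2, col=6), (row=2, col=8), (row=3, col=5), (row=3, col=9), (row=4, col=4), (row=4, col=10), (row=5, col=3), (row=6, col=4), (row=6, col=10), (row=7, col=5), (row=7, col=9), (row=8, col=6), (row=8, col=8), (row=9, col=7)
  Distance 5: (row=0, col=7), (row=1, col=6), (row=1, col=8), (row=2, col=5), (row=2, col=9), (row=3, col=4), (row=3, col=10), (row=4, col=3), (row=5, col=2), (row=6, col=3), (row=7, col=4), (row=7, col=10), (row=8, col=5), (row=8, col=9), (row=9, col=6), (row=9, col=8), (row=10, col=7)
  Distance 6: (row=0, col=6), (row=0, col=8), (row=1, col=5), (row=1, col=9), (row=2, col=4), (row=2, col=10), (row=3, col=3), (row=4, col=2), (row=5, col=1), (row=6, col=2), (row=7, col=3), (row=8, col=4), (row=8, col=10), (row=9, col=5), (row=9, col=9), (row=10, col=6), (row=10, col=8), (row=11, col=7)
  Distance 7: (row=0, col=5), (row=0, col=9), (row=1, col=4), (row=1, col=10), (row=2, col=3), (row=3, col=2), (row=4, col=1), (row=5, col=0), (row=6, col=1), (row=7, col=2), (row=8, col=3), (row=9, col=4), (row=9, col=10), (row=10, col=5), (row=10, col=9), (row=11, col=6), (row=11, col=8)
  Distance 8: (row=0, col=4), (row=0, col=10), (row=1, col=3), (row=2, col=2), (row=3, col=1), (row=4, col=0), (row=7, col=1), (row=8, col=2), (row=9, col=3), (row=10, col=4), (row=10, col=10), (row=11, col=5), (row=11, col=9)
  Distance 9: (row=0, col=3), (row=1, col=2), (row=2, col=1), (row=3, col=0), (row=8, col=1), (row=9, col=2), (row=10, col=3), (row=11, col=4), (row=11, col=10)
  Distance 10: (row=0, col=2), (row=1, col=1), (row=2, col=0), (row=8, col=0), (row=9, col=1), (row=10, col=2), (row=11, col=3)
  Distance 11: (row=0, col=1), (row=1, col=0), (row=9, col=0), (row=10, col=1), (row=11, col=2)
  Distance 12: (row=0, col=0), (row=10, col=0), (row=11, col=1)
  Distance 13: (row=11, col=0)
Total reachable: 130 (grid has 130 open cells total)

Answer: Reachable cells: 130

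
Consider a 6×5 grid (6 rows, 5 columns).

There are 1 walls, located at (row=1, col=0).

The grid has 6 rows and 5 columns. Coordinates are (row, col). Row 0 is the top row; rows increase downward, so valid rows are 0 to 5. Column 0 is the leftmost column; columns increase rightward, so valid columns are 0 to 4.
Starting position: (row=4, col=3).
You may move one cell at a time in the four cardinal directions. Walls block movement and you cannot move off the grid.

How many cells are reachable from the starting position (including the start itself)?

BFS flood-fill from (row=4, col=3):
  Distance 0: (row=4, col=3)
  Distance 1: (row=3, col=3), (row=4, col=2), (row=4, col=4), (row=5, col=3)
  Distance 2: (row=2, col=3), (row=3, col=2), (row=3, col=4), (row=4, col=1), (row=5, col=2), (row=5, col=4)
  Distance 3: (row=1, col=3), (row=2, col=2), (row=2, col=4), (row=3, col=1), (row=4, col=0), (row=5, col=1)
  Distance 4: (row=0, col=3), (row=1, col=2), (row=1, col=4), (row=2, col=1), (row=3, col=0), (row=5, col=0)
  Distance 5: (row=0, col=2), (row=0, col=4), (row=1, col=1), (row=2, col=0)
  Distance 6: (row=0, col=1)
  Distance 7: (row=0, col=0)
Total reachable: 29 (grid has 29 open cells total)

Answer: Reachable cells: 29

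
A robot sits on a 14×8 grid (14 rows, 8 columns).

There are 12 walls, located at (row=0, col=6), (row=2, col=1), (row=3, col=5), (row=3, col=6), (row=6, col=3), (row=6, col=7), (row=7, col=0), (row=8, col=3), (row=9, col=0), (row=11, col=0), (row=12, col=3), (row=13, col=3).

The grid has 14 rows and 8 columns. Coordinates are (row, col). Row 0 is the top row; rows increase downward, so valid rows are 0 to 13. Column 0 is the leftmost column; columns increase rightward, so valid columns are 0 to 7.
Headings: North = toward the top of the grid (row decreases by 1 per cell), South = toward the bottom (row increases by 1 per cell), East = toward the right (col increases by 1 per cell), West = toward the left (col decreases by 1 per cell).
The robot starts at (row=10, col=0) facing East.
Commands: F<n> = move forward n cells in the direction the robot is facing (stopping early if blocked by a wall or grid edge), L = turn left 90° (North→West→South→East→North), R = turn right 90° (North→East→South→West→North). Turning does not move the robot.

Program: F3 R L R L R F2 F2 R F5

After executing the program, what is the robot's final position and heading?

Answer: Final position: (row=11, col=1), facing West

Derivation:
Start: (row=10, col=0), facing East
  F3: move forward 3, now at (row=10, col=3)
  R: turn right, now facing South
  L: turn left, now facing East
  R: turn right, now facing South
  L: turn left, now facing East
  R: turn right, now facing South
  F2: move forward 1/2 (blocked), now at (row=11, col=3)
  F2: move forward 0/2 (blocked), now at (row=11, col=3)
  R: turn right, now facing West
  F5: move forward 2/5 (blocked), now at (row=11, col=1)
Final: (row=11, col=1), facing West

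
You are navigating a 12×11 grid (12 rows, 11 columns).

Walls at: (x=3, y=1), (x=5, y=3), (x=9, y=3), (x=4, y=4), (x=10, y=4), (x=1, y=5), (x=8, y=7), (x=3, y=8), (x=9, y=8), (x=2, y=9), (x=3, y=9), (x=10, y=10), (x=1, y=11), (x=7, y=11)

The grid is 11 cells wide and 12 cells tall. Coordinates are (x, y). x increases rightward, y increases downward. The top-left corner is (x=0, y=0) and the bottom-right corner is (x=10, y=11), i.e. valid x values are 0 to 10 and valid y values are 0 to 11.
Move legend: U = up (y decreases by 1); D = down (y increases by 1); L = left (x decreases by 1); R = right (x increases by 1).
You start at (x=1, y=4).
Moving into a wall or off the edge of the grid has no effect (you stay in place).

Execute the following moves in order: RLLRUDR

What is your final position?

Answer: Final position: (x=2, y=4)

Derivation:
Start: (x=1, y=4)
  R (right): (x=1, y=4) -> (x=2, y=4)
  L (left): (x=2, y=4) -> (x=1, y=4)
  L (left): (x=1, y=4) -> (x=0, y=4)
  R (right): (x=0, y=4) -> (x=1, y=4)
  U (up): (x=1, y=4) -> (x=1, y=3)
  D (down): (x=1, y=3) -> (x=1, y=4)
  R (right): (x=1, y=4) -> (x=2, y=4)
Final: (x=2, y=4)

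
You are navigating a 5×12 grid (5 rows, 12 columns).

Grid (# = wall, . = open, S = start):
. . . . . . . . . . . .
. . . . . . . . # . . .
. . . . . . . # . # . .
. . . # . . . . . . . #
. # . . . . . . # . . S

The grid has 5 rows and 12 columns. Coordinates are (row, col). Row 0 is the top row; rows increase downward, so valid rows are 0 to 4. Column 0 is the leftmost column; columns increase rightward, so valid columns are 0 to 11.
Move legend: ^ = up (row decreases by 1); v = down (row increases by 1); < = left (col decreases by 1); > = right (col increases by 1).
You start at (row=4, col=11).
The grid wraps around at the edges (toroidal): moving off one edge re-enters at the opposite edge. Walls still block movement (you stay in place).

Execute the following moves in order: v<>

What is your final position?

Answer: Final position: (row=0, col=11)

Derivation:
Start: (row=4, col=11)
  v (down): (row=4, col=11) -> (row=0, col=11)
  < (left): (row=0, col=11) -> (row=0, col=10)
  > (right): (row=0, col=10) -> (row=0, col=11)
Final: (row=0, col=11)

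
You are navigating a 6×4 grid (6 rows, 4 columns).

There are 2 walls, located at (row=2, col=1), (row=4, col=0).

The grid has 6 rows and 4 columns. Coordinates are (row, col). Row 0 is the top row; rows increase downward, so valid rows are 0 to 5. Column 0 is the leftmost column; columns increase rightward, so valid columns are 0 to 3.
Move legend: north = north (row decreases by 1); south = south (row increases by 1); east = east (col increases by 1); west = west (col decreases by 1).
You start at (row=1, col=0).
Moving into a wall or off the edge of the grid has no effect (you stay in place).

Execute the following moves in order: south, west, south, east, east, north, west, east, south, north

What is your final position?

Start: (row=1, col=0)
  south (south): (row=1, col=0) -> (row=2, col=0)
  west (west): blocked, stay at (row=2, col=0)
  south (south): (row=2, col=0) -> (row=3, col=0)
  east (east): (row=3, col=0) -> (row=3, col=1)
  east (east): (row=3, col=1) -> (row=3, col=2)
  north (north): (row=3, col=2) -> (row=2, col=2)
  west (west): blocked, stay at (row=2, col=2)
  east (east): (row=2, col=2) -> (row=2, col=3)
  south (south): (row=2, col=3) -> (row=3, col=3)
  north (north): (row=3, col=3) -> (row=2, col=3)
Final: (row=2, col=3)

Answer: Final position: (row=2, col=3)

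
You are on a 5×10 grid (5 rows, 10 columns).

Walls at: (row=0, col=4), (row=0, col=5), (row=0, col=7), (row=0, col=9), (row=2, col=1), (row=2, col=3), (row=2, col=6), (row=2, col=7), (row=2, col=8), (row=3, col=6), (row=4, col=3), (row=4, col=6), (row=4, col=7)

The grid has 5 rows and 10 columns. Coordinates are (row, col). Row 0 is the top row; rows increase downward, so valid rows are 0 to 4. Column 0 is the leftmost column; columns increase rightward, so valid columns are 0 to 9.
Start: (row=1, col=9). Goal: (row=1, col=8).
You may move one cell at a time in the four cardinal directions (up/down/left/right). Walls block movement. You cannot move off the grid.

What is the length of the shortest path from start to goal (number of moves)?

Answer: Shortest path length: 1

Derivation:
BFS from (row=1, col=9) until reaching (row=1, col=8):
  Distance 0: (row=1, col=9)
  Distance 1: (row=1, col=8), (row=2, col=9)  <- goal reached here
One shortest path (1 moves): (row=1, col=9) -> (row=1, col=8)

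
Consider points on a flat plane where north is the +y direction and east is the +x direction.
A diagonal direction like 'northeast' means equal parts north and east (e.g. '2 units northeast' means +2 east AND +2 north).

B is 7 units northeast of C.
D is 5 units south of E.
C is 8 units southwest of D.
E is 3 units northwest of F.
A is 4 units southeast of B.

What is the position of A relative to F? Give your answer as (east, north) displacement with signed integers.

Answer: A is at (east=0, north=-7) relative to F.

Derivation:
Place F at the origin (east=0, north=0).
  E is 3 units northwest of F: delta (east=-3, north=+3); E at (east=-3, north=3).
  D is 5 units south of E: delta (east=+0, north=-5); D at (east=-3, north=-2).
  C is 8 units southwest of D: delta (east=-8, north=-8); C at (east=-11, north=-10).
  B is 7 units northeast of C: delta (east=+7, north=+7); B at (east=-4, north=-3).
  A is 4 units southeast of B: delta (east=+4, north=-4); A at (east=0, north=-7).
Therefore A relative to F: (east=0, north=-7).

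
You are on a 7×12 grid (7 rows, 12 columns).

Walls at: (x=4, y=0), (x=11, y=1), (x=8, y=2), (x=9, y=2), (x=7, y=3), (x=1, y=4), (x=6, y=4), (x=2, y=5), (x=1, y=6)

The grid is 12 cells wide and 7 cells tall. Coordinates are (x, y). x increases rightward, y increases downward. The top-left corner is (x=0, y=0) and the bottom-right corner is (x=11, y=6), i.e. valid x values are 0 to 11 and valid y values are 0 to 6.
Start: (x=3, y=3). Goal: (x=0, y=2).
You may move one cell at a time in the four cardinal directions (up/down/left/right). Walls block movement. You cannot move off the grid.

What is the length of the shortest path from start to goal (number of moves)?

BFS from (x=3, y=3) until reaching (x=0, y=2):
  Distance 0: (x=3, y=3)
  Distance 1: (x=3, y=2), (x=2, y=3), (x=4, y=3), (x=3, y=4)
  Distance 2: (x=3, y=1), (x=2, y=2), (x=4, y=2), (x=1, y=3), (x=5, y=3), (x=2, y=4), (x=4, y=4), (x=3, y=5)
  Distance 3: (x=3, y=0), (x=2, y=1), (x=4, y=1), (x=1, y=2), (x=5, y=2), (x=0, y=3), (x=6, y=3), (x=5, y=4), (x=4, y=5), (x=3, y=6)
  Distance 4: (x=2, y=0), (x=1, y=1), (x=5, y=1), (x=0, y=2), (x=6, y=2), (x=0, y=4), (x=5, y=5), (x=2, y=6), (x=4, y=6)  <- goal reached here
One shortest path (4 moves): (x=3, y=3) -> (x=2, y=3) -> (x=1, y=3) -> (x=0, y=3) -> (x=0, y=2)

Answer: Shortest path length: 4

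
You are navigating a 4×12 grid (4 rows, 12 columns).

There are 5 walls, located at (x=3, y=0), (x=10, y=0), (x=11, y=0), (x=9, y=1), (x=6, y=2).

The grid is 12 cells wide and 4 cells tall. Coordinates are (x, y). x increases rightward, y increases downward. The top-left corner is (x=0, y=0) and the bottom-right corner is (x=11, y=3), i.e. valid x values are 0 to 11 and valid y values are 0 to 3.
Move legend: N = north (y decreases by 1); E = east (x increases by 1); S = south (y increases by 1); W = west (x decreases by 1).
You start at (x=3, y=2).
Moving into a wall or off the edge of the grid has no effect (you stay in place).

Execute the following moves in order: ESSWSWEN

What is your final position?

Answer: Final position: (x=3, y=2)

Derivation:
Start: (x=3, y=2)
  E (east): (x=3, y=2) -> (x=4, y=2)
  S (south): (x=4, y=2) -> (x=4, y=3)
  S (south): blocked, stay at (x=4, y=3)
  W (west): (x=4, y=3) -> (x=3, y=3)
  S (south): blocked, stay at (x=3, y=3)
  W (west): (x=3, y=3) -> (x=2, y=3)
  E (east): (x=2, y=3) -> (x=3, y=3)
  N (north): (x=3, y=3) -> (x=3, y=2)
Final: (x=3, y=2)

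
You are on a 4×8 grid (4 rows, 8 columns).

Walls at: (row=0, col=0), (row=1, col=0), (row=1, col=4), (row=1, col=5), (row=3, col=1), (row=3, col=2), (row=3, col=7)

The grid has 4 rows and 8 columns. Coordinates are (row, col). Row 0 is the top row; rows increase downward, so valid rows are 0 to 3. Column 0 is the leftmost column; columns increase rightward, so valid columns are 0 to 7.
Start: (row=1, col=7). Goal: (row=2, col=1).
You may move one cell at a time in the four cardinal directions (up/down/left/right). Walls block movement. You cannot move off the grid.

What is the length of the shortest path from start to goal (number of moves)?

Answer: Shortest path length: 7

Derivation:
BFS from (row=1, col=7) until reaching (row=2, col=1):
  Distance 0: (row=1, col=7)
  Distance 1: (row=0, col=7), (row=1, col=6), (row=2, col=7)
  Distance 2: (row=0, col=6), (row=2, col=6)
  Distance 3: (row=0, col=5), (row=2, col=5), (row=3, col=6)
  Distance 4: (row=0, col=4), (row=2, col=4), (row=3, col=5)
  Distance 5: (row=0, col=3), (row=2, col=3), (row=3, col=4)
  Distance 6: (row=0, col=2), (row=1, col=3), (row=2, col=2), (row=3, col=3)
  Distance 7: (row=0, col=1), (row=1, col=2), (row=2, col=1)  <- goal reached here
One shortest path (7 moves): (row=1, col=7) -> (row=1, col=6) -> (row=2, col=6) -> (row=2, col=5) -> (row=2, col=4) -> (row=2, col=3) -> (row=2, col=2) -> (row=2, col=1)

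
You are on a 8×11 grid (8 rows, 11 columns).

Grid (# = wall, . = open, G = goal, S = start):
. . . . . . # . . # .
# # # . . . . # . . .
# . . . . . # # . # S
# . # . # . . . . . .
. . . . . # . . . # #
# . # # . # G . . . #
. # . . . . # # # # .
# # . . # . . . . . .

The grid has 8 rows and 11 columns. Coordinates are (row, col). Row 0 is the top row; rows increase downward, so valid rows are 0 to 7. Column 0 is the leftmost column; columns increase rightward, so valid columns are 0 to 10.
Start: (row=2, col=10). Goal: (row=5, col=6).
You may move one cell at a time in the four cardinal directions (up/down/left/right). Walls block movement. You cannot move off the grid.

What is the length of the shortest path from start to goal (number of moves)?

BFS from (row=2, col=10) until reaching (row=5, col=6):
  Distance 0: (row=2, col=10)
  Distance 1: (row=1, col=10), (row=3, col=10)
  Distance 2: (row=0, col=10), (row=1, col=9), (row=3, col=9)
  Distance 3: (row=1, col=8), (row=3, col=8)
  Distance 4: (row=0, col=8), (row=2, col=8), (row=3, col=7), (row=4, col=8)
  Distance 5: (row=0, col=7), (row=3, col=6), (row=4, col=7), (row=5, col=8)
  Distance 6: (row=3, col=5), (row=4, col=6), (row=5, col=7), (row=5, col=9)
  Distance 7: (row=2, col=5), (row=5, col=6)  <- goal reached here
One shortest path (7 moves): (row=2, col=10) -> (row=3, col=10) -> (row=3, col=9) -> (row=3, col=8) -> (row=3, col=7) -> (row=3, col=6) -> (row=4, col=6) -> (row=5, col=6)

Answer: Shortest path length: 7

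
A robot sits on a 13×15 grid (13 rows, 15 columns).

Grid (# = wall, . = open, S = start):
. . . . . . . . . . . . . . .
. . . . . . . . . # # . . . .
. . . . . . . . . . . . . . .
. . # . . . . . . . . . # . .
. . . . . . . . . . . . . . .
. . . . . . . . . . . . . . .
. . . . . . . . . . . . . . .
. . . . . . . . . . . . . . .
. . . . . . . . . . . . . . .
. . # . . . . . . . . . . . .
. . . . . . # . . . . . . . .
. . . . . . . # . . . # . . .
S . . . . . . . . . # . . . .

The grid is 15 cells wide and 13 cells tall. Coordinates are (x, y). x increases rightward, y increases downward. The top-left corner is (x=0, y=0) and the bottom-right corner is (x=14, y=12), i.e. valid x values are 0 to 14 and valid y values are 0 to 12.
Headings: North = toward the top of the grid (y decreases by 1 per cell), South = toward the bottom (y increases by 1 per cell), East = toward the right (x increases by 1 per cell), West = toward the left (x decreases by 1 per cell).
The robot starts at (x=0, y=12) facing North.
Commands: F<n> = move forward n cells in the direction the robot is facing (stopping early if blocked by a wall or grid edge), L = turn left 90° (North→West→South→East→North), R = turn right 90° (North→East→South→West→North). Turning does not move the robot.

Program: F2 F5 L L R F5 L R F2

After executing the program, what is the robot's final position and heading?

Answer: Final position: (x=0, y=5), facing West

Derivation:
Start: (x=0, y=12), facing North
  F2: move forward 2, now at (x=0, y=10)
  F5: move forward 5, now at (x=0, y=5)
  L: turn left, now facing West
  L: turn left, now facing South
  R: turn right, now facing West
  F5: move forward 0/5 (blocked), now at (x=0, y=5)
  L: turn left, now facing South
  R: turn right, now facing West
  F2: move forward 0/2 (blocked), now at (x=0, y=5)
Final: (x=0, y=5), facing West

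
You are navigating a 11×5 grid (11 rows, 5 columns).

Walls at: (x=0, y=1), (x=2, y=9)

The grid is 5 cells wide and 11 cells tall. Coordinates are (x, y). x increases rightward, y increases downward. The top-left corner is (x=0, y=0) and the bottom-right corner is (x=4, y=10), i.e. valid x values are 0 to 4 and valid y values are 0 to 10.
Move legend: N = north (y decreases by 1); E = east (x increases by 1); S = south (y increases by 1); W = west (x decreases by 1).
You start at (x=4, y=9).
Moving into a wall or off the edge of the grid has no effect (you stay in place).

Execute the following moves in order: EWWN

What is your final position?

Answer: Final position: (x=3, y=8)

Derivation:
Start: (x=4, y=9)
  E (east): blocked, stay at (x=4, y=9)
  W (west): (x=4, y=9) -> (x=3, y=9)
  W (west): blocked, stay at (x=3, y=9)
  N (north): (x=3, y=9) -> (x=3, y=8)
Final: (x=3, y=8)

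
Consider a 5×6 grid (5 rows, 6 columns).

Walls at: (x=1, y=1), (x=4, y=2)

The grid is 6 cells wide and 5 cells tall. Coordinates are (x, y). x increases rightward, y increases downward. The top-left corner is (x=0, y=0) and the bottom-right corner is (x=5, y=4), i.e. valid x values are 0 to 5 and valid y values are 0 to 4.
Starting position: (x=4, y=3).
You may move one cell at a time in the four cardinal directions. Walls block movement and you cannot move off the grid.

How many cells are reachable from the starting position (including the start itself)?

BFS flood-fill from (x=4, y=3):
  Distance 0: (x=4, y=3)
  Distance 1: (x=3, y=3), (x=5, y=3), (x=4, y=4)
  Distance 2: (x=3, y=2), (x=5, y=2), (x=2, y=3), (x=3, y=4), (x=5, y=4)
  Distance 3: (x=3, y=1), (x=5, y=1), (x=2, y=2), (x=1, y=3), (x=2, y=4)
  Distance 4: (x=3, y=0), (x=5, y=0), (x=2, y=1), (x=4, y=1), (x=1, y=2), (x=0, y=3), (x=1, y=4)
  Distance 5: (x=2, y=0), (x=4, y=0), (x=0, y=2), (x=0, y=4)
  Distance 6: (x=1, y=0), (x=0, y=1)
  Distance 7: (x=0, y=0)
Total reachable: 28 (grid has 28 open cells total)

Answer: Reachable cells: 28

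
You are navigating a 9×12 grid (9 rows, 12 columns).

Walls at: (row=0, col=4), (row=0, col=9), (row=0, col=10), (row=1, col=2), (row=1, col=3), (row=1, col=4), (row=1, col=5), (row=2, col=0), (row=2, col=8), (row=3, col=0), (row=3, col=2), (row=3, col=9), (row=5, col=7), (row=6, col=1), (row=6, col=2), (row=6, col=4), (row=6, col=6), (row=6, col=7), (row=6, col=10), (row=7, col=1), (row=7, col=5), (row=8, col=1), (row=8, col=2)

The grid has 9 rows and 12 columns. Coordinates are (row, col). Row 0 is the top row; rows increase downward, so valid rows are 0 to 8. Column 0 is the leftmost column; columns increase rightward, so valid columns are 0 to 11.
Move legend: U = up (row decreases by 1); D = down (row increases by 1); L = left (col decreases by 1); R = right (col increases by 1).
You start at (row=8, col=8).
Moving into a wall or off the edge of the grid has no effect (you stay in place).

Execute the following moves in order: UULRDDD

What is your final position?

Start: (row=8, col=8)
  U (up): (row=8, col=8) -> (row=7, col=8)
  U (up): (row=7, col=8) -> (row=6, col=8)
  L (left): blocked, stay at (row=6, col=8)
  R (right): (row=6, col=8) -> (row=6, col=9)
  D (down): (row=6, col=9) -> (row=7, col=9)
  D (down): (row=7, col=9) -> (row=8, col=9)
  D (down): blocked, stay at (row=8, col=9)
Final: (row=8, col=9)

Answer: Final position: (row=8, col=9)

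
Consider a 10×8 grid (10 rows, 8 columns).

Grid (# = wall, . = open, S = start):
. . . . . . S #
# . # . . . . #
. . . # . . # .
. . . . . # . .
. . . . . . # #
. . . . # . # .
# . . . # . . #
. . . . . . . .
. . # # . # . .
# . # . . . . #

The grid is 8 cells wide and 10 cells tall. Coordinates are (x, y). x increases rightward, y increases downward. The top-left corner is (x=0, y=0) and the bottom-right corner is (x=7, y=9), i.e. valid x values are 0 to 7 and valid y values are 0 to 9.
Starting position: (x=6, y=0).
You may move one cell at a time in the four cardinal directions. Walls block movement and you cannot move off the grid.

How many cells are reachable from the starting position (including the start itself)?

BFS flood-fill from (x=6, y=0):
  Distance 0: (x=6, y=0)
  Distance 1: (x=5, y=0), (x=6, y=1)
  Distance 2: (x=4, y=0), (x=5, y=1)
  Distance 3: (x=3, y=0), (x=4, y=1), (x=5, y=2)
  Distance 4: (x=2, y=0), (x=3, y=1), (x=4, y=2)
  Distance 5: (x=1, y=0), (x=4, y=3)
  Distance 6: (x=0, y=0), (x=1, y=1), (x=3, y=3), (x=4, y=4)
  Distance 7: (x=1, y=2), (x=2, y=3), (x=3, y=4), (x=5, y=4)
  Distance 8: (x=0, y=2), (x=2, y=2), (x=1, y=3), (x=2, y=4), (x=3, y=5), (x=5, y=5)
  Distance 9: (x=0, y=3), (x=1, y=4), (x=2, y=5), (x=3, y=6), (x=5, y=6)
  Distance 10: (x=0, y=4), (x=1, y=5), (x=2, y=6), (x=6, y=6), (x=3, y=7), (x=5, y=7)
  Distance 11: (x=0, y=5), (x=1, y=6), (x=2, y=7), (x=4, y=7), (x=6, y=7)
  Distance 12: (x=1, y=7), (x=7, y=7), (x=4, y=8), (x=6, y=8)
  Distance 13: (x=0, y=7), (x=1, y=8), (x=7, y=8), (x=4, y=9), (x=6, y=9)
  Distance 14: (x=0, y=8), (x=1, y=9), (x=3, y=9), (x=5, y=9)
Total reachable: 56 (grid has 60 open cells total)

Answer: Reachable cells: 56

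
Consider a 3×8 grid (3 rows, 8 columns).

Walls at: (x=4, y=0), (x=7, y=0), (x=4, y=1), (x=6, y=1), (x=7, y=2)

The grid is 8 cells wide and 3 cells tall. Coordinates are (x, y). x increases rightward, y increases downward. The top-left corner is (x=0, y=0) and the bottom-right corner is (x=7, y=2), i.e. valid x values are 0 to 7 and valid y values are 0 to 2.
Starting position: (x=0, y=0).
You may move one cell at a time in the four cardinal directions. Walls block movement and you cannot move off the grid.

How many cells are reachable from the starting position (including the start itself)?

BFS flood-fill from (x=0, y=0):
  Distance 0: (x=0, y=0)
  Distance 1: (x=1, y=0), (x=0, y=1)
  Distance 2: (x=2, y=0), (x=1, y=1), (x=0, y=2)
  Distance 3: (x=3, y=0), (x=2, y=1), (x=1, y=2)
  Distance 4: (x=3, y=1), (x=2, y=2)
  Distance 5: (x=3, y=2)
  Distance 6: (x=4, y=2)
  Distance 7: (x=5, y=2)
  Distance 8: (x=5, y=1), (x=6, y=2)
  Distance 9: (x=5, y=0)
  Distance 10: (x=6, y=0)
Total reachable: 18 (grid has 19 open cells total)

Answer: Reachable cells: 18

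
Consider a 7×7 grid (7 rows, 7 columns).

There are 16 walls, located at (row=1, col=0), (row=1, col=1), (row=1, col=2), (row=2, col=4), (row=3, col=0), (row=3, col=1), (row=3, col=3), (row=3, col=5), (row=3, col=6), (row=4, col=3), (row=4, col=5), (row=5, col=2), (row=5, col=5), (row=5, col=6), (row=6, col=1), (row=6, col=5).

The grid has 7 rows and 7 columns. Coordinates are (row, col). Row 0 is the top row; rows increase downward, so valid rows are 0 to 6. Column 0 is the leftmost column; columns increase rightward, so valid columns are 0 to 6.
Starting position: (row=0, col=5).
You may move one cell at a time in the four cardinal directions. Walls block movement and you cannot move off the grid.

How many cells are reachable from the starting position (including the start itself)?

BFS flood-fill from (row=0, col=5):
  Distance 0: (row=0, col=5)
  Distance 1: (row=0, col=4), (row=0, col=6), (row=1, col=5)
  Distance 2: (row=0, col=3), (row=1, col=4), (row=1, col=6), (row=2, col=5)
  Distance 3: (row=0, col=2), (row=1, col=3), (row=2, col=6)
  Distance 4: (row=0, col=1), (row=2, col=3)
  Distance 5: (row=0, col=0), (row=2, col=2)
  Distance 6: (row=2, col=1), (row=3, col=2)
  Distance 7: (row=2, col=0), (row=4, col=2)
  Distance 8: (row=4, col=1)
  Distance 9: (row=4, col=0), (row=5, col=1)
  Distance 10: (row=5, col=0)
  Distance 11: (row=6, col=0)
Total reachable: 24 (grid has 33 open cells total)

Answer: Reachable cells: 24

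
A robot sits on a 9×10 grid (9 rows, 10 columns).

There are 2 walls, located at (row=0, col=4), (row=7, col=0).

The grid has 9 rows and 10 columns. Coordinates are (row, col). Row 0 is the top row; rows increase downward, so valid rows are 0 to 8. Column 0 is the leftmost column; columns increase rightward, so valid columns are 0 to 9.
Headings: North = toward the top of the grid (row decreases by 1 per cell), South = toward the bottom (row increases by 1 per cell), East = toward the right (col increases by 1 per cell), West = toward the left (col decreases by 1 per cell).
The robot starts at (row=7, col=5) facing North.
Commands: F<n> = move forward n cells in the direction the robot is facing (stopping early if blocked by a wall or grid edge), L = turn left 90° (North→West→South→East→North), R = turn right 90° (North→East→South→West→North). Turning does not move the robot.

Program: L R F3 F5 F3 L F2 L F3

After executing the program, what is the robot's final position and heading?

Answer: Final position: (row=3, col=5), facing South

Derivation:
Start: (row=7, col=5), facing North
  L: turn left, now facing West
  R: turn right, now facing North
  F3: move forward 3, now at (row=4, col=5)
  F5: move forward 4/5 (blocked), now at (row=0, col=5)
  F3: move forward 0/3 (blocked), now at (row=0, col=5)
  L: turn left, now facing West
  F2: move forward 0/2 (blocked), now at (row=0, col=5)
  L: turn left, now facing South
  F3: move forward 3, now at (row=3, col=5)
Final: (row=3, col=5), facing South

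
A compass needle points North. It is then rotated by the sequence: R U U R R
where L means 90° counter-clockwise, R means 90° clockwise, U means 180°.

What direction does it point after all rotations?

Answer: Final heading: West

Derivation:
Start: North
  R (right (90° clockwise)) -> East
  U (U-turn (180°)) -> West
  U (U-turn (180°)) -> East
  R (right (90° clockwise)) -> South
  R (right (90° clockwise)) -> West
Final: West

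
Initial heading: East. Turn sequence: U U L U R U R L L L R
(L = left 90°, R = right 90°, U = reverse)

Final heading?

Answer: Final heading: North

Derivation:
Start: East
  U (U-turn (180°)) -> West
  U (U-turn (180°)) -> East
  L (left (90° counter-clockwise)) -> North
  U (U-turn (180°)) -> South
  R (right (90° clockwise)) -> West
  U (U-turn (180°)) -> East
  R (right (90° clockwise)) -> South
  L (left (90° counter-clockwise)) -> East
  L (left (90° counter-clockwise)) -> North
  L (left (90° counter-clockwise)) -> West
  R (right (90° clockwise)) -> North
Final: North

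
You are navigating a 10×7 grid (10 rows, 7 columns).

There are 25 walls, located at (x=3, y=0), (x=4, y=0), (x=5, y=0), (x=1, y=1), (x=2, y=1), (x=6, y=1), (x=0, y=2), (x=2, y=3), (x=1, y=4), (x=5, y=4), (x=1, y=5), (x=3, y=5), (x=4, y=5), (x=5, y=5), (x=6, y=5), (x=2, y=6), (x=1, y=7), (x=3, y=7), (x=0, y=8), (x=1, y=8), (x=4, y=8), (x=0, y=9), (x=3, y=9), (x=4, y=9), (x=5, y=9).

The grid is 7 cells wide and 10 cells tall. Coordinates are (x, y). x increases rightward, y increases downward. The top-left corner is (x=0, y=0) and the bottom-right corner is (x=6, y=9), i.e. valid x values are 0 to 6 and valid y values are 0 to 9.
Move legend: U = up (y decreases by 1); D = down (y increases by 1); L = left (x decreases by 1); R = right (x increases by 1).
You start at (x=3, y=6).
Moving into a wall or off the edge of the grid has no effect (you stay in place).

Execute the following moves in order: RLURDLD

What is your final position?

Start: (x=3, y=6)
  R (right): (x=3, y=6) -> (x=4, y=6)
  L (left): (x=4, y=6) -> (x=3, y=6)
  U (up): blocked, stay at (x=3, y=6)
  R (right): (x=3, y=6) -> (x=4, y=6)
  D (down): (x=4, y=6) -> (x=4, y=7)
  L (left): blocked, stay at (x=4, y=7)
  D (down): blocked, stay at (x=4, y=7)
Final: (x=4, y=7)

Answer: Final position: (x=4, y=7)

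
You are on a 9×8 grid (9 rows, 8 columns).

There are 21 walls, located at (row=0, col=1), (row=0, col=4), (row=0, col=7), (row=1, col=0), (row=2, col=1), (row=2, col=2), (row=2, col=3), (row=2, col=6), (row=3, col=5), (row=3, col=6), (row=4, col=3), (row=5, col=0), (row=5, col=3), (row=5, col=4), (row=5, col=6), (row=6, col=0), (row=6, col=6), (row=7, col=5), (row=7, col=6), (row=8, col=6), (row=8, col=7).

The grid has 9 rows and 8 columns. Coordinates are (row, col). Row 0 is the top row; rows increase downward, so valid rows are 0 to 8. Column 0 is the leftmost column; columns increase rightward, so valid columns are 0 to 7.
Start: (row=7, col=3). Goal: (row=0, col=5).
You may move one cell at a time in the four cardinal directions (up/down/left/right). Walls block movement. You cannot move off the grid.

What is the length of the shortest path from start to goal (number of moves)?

Answer: Shortest path length: 11

Derivation:
BFS from (row=7, col=3) until reaching (row=0, col=5):
  Distance 0: (row=7, col=3)
  Distance 1: (row=6, col=3), (row=7, col=2), (row=7, col=4), (row=8, col=3)
  Distance 2: (row=6, col=2), (row=6, col=4), (row=7, col=1), (row=8, col=2), (row=8, col=4)
  Distance 3: (row=5, col=2), (row=6, col=1), (row=6, col=5), (row=7, col=0), (row=8, col=1), (row=8, col=5)
  Distance 4: (row=4, col=2), (row=5, col=1), (row=5, col=5), (row=8, col=0)
  Distance 5: (row=3, col=2), (row=4, col=1), (row=4, col=5)
  Distance 6: (row=3, col=1), (row=3, col=3), (row=4, col=0), (row=4, col=4), (row=4, col=6)
  Distance 7: (row=3, col=0), (row=3, col=4), (row=4, col=7)
  Distance 8: (row=2, col=0), (row=2, col=4), (row=3, col=7), (row=5, col=7)
  Distance 9: (row=1, col=4), (row=2, col=5), (row=2, col=7), (row=6, col=7)
  Distance 10: (row=1, col=3), (row=1, col=5), (row=1, col=7), (row=7, col=7)
  Distance 11: (row=0, col=3), (row=0, col=5), (row=1, col=2), (row=1, col=6)  <- goal reached here
One shortest path (11 moves): (row=7, col=3) -> (row=7, col=4) -> (row=6, col=4) -> (row=6, col=5) -> (row=5, col=5) -> (row=4, col=5) -> (row=4, col=4) -> (row=3, col=4) -> (row=2, col=4) -> (row=2, col=5) -> (row=1, col=5) -> (row=0, col=5)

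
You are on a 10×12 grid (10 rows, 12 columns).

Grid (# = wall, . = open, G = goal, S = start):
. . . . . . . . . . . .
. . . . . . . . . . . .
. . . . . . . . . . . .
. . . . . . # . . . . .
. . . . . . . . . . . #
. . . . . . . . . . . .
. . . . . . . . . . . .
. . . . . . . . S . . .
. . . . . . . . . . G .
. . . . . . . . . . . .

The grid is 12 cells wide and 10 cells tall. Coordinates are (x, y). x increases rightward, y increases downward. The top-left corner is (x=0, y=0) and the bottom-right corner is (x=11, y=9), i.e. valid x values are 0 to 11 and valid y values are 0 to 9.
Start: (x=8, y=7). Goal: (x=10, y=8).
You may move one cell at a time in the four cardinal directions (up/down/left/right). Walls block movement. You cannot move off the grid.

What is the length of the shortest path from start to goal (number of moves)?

Answer: Shortest path length: 3

Derivation:
BFS from (x=8, y=7) until reaching (x=10, y=8):
  Distance 0: (x=8, y=7)
  Distance 1: (x=8, y=6), (x=7, y=7), (x=9, y=7), (x=8, y=8)
  Distance 2: (x=8, y=5), (x=7, y=6), (x=9, y=6), (x=6, y=7), (x=10, y=7), (x=7, y=8), (x=9, y=8), (x=8, y=9)
  Distance 3: (x=8, y=4), (x=7, y=5), (x=9, y=5), (x=6, y=6), (x=10, y=6), (x=5, y=7), (x=11, y=7), (x=6, y=8), (x=10, y=8), (x=7, y=9), (x=9, y=9)  <- goal reached here
One shortest path (3 moves): (x=8, y=7) -> (x=9, y=7) -> (x=10, y=7) -> (x=10, y=8)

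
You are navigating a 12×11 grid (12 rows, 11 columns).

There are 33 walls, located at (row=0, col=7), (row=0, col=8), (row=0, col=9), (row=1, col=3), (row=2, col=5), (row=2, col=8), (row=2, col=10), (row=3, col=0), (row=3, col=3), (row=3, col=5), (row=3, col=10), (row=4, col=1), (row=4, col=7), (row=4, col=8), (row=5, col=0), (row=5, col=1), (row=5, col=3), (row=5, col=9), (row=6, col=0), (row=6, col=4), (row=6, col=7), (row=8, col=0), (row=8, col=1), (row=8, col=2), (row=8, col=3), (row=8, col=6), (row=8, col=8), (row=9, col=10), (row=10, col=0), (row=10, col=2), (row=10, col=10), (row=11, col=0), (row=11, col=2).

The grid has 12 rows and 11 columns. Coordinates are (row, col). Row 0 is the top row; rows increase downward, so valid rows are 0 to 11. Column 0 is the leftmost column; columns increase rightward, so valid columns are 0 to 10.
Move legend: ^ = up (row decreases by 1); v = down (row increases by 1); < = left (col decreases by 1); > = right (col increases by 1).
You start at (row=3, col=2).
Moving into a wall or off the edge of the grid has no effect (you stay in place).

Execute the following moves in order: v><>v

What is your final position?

Start: (row=3, col=2)
  v (down): (row=3, col=2) -> (row=4, col=2)
  > (right): (row=4, col=2) -> (row=4, col=3)
  < (left): (row=4, col=3) -> (row=4, col=2)
  > (right): (row=4, col=2) -> (row=4, col=3)
  v (down): blocked, stay at (row=4, col=3)
Final: (row=4, col=3)

Answer: Final position: (row=4, col=3)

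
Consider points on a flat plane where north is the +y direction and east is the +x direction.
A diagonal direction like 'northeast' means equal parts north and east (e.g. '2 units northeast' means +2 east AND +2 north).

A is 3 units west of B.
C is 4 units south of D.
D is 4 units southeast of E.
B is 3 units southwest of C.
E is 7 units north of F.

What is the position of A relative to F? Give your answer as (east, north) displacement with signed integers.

Place F at the origin (east=0, north=0).
  E is 7 units north of F: delta (east=+0, north=+7); E at (east=0, north=7).
  D is 4 units southeast of E: delta (east=+4, north=-4); D at (east=4, north=3).
  C is 4 units south of D: delta (east=+0, north=-4); C at (east=4, north=-1).
  B is 3 units southwest of C: delta (east=-3, north=-3); B at (east=1, north=-4).
  A is 3 units west of B: delta (east=-3, north=+0); A at (east=-2, north=-4).
Therefore A relative to F: (east=-2, north=-4).

Answer: A is at (east=-2, north=-4) relative to F.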